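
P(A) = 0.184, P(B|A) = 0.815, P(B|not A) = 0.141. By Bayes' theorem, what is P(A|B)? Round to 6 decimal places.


P(A|B) = P(B|A)*P(A) / P(B), P(B) = P(B|A)*P(A) + P(B|not A)*P(not A)
P(B|A)*P(A) = 0.815 * 0.184 = 0.14996
P(B|not A)*P(not A) = 0.141 * 0.816 = 0.115056
P(B) = 0.14996 + 0.115056 = 0.265016
P(A|B) = 0.14996 / 0.265016 ≈ 0.56585263

0.565853


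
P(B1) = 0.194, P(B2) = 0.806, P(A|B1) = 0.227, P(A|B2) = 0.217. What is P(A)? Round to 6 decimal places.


P(A) = P(A|B1)*P(B1) + P(A|B2)*P(B2)
P(A|B1)*P(B1) = 0.227 * 0.194 = 0.044038
P(A|B2)*P(B2) = 0.217 * 0.806 = 0.174902
P(A) = 0.044038 + 0.174902 = 0.21894

0.218940


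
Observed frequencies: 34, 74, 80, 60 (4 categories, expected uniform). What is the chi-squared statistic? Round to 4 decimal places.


chi2 = sum((O-E)^2/E), E = total/4
total = 248, E = 248/4 = 62
(34 - 62)^2 / 62 = 784 / 62 = 392/31 ≈ 12.645161
(74 - 62)^2 / 62 = 144 / 62 = 72/31 ≈ 2.322581
(80 - 62)^2 / 62 = 324 / 62 = 162/31 ≈ 5.225806
(60 - 62)^2 / 62 = 4 / 62 = 2/31 ≈ 0.064516
chi2 = 628/31 ≈ 20.258065

20.2581


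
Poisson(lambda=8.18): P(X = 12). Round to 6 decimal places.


P = e^(-lam) * lam^k / k!
e^(-8.18) ≈ 0.0002802019
lam^k = 8.18^12 ≈ 89751071896.131776
k! = 12! = 479001600
P = 0.0002802019 * 89751071896.131776 / 479001600 ≈ 0.052502

0.052502


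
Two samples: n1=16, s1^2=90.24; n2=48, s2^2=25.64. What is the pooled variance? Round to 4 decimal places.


sp^2 = ((n1-1)*s1^2 + (n2-1)*s2^2)/(n1+n2-2)
(n1-1)*s1^2 = 15 * 90.24 = 1353.6
(n2-1)*s2^2 = 47 * 25.64 = 1205.08
numerator = 1353.6 + 1205.08 = 2558.68
n1+n2-2 = 62
sp^2 = 2558.68 / 62 = 63967/1550 ≈ 41.269032

41.2690


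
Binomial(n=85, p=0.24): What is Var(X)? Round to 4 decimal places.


Var = n*p*(1-p) = 85 * 0.24 * 0.76 = 15.504

15.5040


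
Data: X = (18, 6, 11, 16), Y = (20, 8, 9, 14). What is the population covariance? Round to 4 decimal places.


Cov = (1/n)*sum((xi-xbar)(yi-ybar))
n = 4, xbar = 51/4 = 12.75, ybar = 51/4 = 12.75
sum((xi-xbar)(yi-ybar)) = 80.75
Cov = 80.75 / 4 = 20.1875

20.1875


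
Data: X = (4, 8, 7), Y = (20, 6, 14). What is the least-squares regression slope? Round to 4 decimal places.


b = sum((xi-xbar)(yi-ybar)) / sum((xi-xbar)^2)
n = 3, xbar = 19/3 ≈ 6.333333, ybar = 40/3 ≈ 13.333333
Sxy = sum((xi-xbar)(yi-ybar)) = -82/3 ≈ -27.333333
Sxx = sum((xi-xbar)^2) = 26/3 ≈ 8.666667
b = Sxy / Sxx = -41/13 ≈ -3.153846

-3.1538


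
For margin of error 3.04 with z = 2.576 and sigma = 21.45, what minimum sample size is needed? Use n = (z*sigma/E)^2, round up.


z*sigma/E = 2.576 * 21.45 / 3.04 = 69069/3800 ≈ 18.176053
(z*sigma/E)^2 ≈ 330.368889
round up: n = 331

331


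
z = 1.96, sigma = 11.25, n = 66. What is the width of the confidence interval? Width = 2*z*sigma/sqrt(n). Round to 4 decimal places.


width = 2*z*sigma/sqrt(n)
2*z*sigma = 2 * 1.96 * 11.25 = 44.1
sqrt(66) ≈ 8.124038
width = 44.1 / 8.124038 ≈ 5.428335

5.4283


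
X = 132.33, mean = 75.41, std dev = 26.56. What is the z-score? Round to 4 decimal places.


z = (X - mu) / sigma
X - mu = 132.33 - 75.41 = 56.92
z = 56.92 / 26.56 = 1423/664 ≈ 2.143072

2.1431


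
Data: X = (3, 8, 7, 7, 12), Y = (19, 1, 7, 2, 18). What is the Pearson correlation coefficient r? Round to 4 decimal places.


r = sum((xi-xbar)(yi-ybar)) / sqrt(sum((xi-xbar)^2) * sum((yi-ybar)^2))
n = 5, xbar = 37/5 = 7.4, ybar = 47/5 = 9.4
Sxy = sum((xi-xbar)(yi-ybar)) = -3.8
Sxx = sum((xi-xbar)^2) = 41.2
Syy = sum((yi-ybar)^2) = 297.2
sqrt(Sxx*Syy) ≈ 110.655501
r = Sxy / sqrt(Sxx*Syy) = -3.8 / 110.655501 ≈ -0.034341

-0.0343


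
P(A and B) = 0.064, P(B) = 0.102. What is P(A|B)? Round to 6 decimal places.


P(A|B) = P(A and B) / P(B) = 0.064 / 0.102 = 32/51 ≈ 0.62745098

0.627451


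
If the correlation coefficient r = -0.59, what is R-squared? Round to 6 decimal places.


R^2 = r^2 = (-0.59)^2 = 0.3481

0.348100


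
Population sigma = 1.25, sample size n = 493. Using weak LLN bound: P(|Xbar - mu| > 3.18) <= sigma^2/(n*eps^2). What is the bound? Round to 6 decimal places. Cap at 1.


bound = min(1, sigma^2/(n*eps^2))
sigma^2 = 1.25^2 = 1.5625
n*eps^2 = 493 * 3.18^2 = 493 * 10.1124 = 4985.4132
sigma^2/(n*eps^2) = 1.5625 / 4985.4132 ≈ 0.00031341

0.000313


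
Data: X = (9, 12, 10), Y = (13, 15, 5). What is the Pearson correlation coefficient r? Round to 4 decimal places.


r = sum((xi-xbar)(yi-ybar)) / sqrt(sum((xi-xbar)^2) * sum((yi-ybar)^2))
n = 3, xbar = 31/3 ≈ 10.333333, ybar = 33/3 = 11
Sxy = sum((xi-xbar)(yi-ybar)) = 6
Sxx = sum((xi-xbar)^2) = 14/3 ≈ 4.666667
Syy = sum((yi-ybar)^2) = 56
sqrt(Sxx*Syy) ≈ 16.165808
r = Sxy / sqrt(Sxx*Syy) = 6 / 16.165808 ≈ 0.371154

0.3712


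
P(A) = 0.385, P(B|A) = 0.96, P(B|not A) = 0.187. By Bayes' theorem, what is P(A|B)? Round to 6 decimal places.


P(A|B) = P(B|A)*P(A) / P(B), P(B) = P(B|A)*P(A) + P(B|not A)*P(not A)
P(B|A)*P(A) = 0.96 * 0.385 = 0.3696
P(B|not A)*P(not A) = 0.187 * 0.615 = 0.115005
P(B) = 0.3696 + 0.115005 = 0.484605
P(A|B) = 0.3696 / 0.484605 = 2240/2937 ≈ 0.76268301

0.762683


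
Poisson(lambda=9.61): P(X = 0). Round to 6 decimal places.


P = e^(-lam) * lam^k / k!
e^(-9.61) ≈ 0.00006705482
lam^k = 9.61^0 = 1
k! = 0! = 1
P = 0.00006705482 * 1 / 1 ≈ 0.000067

0.000067


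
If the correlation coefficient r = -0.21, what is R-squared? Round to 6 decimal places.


R^2 = r^2 = (-0.21)^2 = 0.0441

0.044100


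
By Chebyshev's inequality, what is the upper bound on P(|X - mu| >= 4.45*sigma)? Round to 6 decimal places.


P <= 1/k^2
k^2 = 4.45^2 = 19.8025
1/k^2 = 1 / 19.8025 = 400/7921 ≈ 0.05049867

0.050499


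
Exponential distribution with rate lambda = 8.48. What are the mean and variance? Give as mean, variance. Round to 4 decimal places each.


mean = 1/lam, var = 1/lam^2
mean = 1 / 8.48 = 25/212 ≈ 0.117925
lam^2 = 8.48^2 = 71.9104
var = 1 / 71.9104 ≈ 0.013906

0.1179, 0.0139


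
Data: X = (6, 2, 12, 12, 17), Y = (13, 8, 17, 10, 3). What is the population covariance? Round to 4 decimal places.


Cov = (1/n)*sum((xi-xbar)(yi-ybar))
n = 5, xbar = 49/5 = 9.8, ybar = 51/5 = 10.2
sum((xi-xbar)(yi-ybar)) = -30.8
Cov = -30.8 / 5 = -6.16

-6.1600


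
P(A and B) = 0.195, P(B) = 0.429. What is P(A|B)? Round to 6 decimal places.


P(A|B) = P(A and B) / P(B) = 0.195 / 0.429 = 5/11 ≈ 0.45454545

0.454545


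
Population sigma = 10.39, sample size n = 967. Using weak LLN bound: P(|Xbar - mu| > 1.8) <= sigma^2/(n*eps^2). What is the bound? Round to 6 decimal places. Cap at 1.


bound = min(1, sigma^2/(n*eps^2))
sigma^2 = 10.39^2 = 107.9521
n*eps^2 = 967 * 1.8^2 = 967 * 3.24 = 3133.08
sigma^2/(n*eps^2) = 107.9521 / 3133.08 ≈ 0.03445558

0.034456


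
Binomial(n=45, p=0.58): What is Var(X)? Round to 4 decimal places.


Var = n*p*(1-p) = 45 * 0.58 * 0.42 = 10.962

10.9620


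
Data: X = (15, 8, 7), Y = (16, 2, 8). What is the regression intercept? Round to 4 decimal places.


a = ybar - b*xbar, where b = sum((xi-xbar)(yi-ybar)) / sum((xi-xbar)^2)
n = 3, xbar = 30/3 = 10, ybar = 26/3 ≈ 8.666667
Sxy = sum((xi-xbar)(yi-ybar)) = 52
Sxx = sum((xi-xbar)^2) = 38
b = Sxy / Sxx = 26/19 ≈ 1.368421
a = 8.666667 - 1.368421 * 10 = -286/57 ≈ -5.017544

-5.0175


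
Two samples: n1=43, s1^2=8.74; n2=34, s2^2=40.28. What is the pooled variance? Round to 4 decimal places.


sp^2 = ((n1-1)*s1^2 + (n2-1)*s2^2)/(n1+n2-2)
(n1-1)*s1^2 = 42 * 8.74 = 367.08
(n2-1)*s2^2 = 33 * 40.28 = 1329.24
numerator = 367.08 + 1329.24 = 1696.32
n1+n2-2 = 75
sp^2 = 1696.32 / 75 = 22.6176

22.6176


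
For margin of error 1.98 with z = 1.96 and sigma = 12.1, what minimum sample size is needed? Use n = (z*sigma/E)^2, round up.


z*sigma/E = 1.96 * 12.1 / 1.98 = 539/45 ≈ 11.977778
(z*sigma/E)^2 = 290521/2025 ≈ 143.467160
round up: n = 144

144


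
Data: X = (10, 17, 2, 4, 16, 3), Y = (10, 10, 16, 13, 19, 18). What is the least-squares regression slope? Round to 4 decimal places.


b = sum((xi-xbar)(yi-ybar)) / sum((xi-xbar)^2)
n = 6, xbar = 52/6 = 26/3 ≈ 8.666667, ybar = 86/6 = 43/3 ≈ 14.333333
Sxy = sum((xi-xbar)(yi-ybar)) = -100/3 ≈ -33.333333
Sxx = sum((xi-xbar)^2) = 670/3 ≈ 223.333333
b = Sxy / Sxx = -10/67 ≈ -0.149254

-0.1493


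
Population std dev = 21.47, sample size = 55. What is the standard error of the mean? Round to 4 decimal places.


SE = sigma / sqrt(n)
sqrt(55) ≈ 7.416198
SE = 21.47 / 7.416198 ≈ 2.895014

2.8950


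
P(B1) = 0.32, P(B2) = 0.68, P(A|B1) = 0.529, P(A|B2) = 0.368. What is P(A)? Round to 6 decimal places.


P(A) = P(A|B1)*P(B1) + P(A|B2)*P(B2)
P(A|B1)*P(B1) = 0.529 * 0.32 = 0.16928
P(A|B2)*P(B2) = 0.368 * 0.68 = 0.25024
P(A) = 0.16928 + 0.25024 = 0.41952

0.419520


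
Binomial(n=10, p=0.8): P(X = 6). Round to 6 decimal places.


P = C(n,k) * p^k * (1-p)^(n-k)
C(10,6) = 210
p^k = 0.8^6 = 0.262144
(1-p)^(n-k) = 0.2^4 = 0.0016
P = 210 * 0.262144 * 0.0016 ≈ 0.088080

0.088080


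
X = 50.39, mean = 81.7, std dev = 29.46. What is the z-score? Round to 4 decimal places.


z = (X - mu) / sigma
X - mu = 50.39 - 81.7 = -31.31
z = -31.31 / 29.46 = -3131/2946 ≈ -1.062797

-1.0628


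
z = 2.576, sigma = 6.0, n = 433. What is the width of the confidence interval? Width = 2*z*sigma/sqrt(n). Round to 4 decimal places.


width = 2*z*sigma/sqrt(n)
2*z*sigma = 2 * 2.576 * 6.0 = 30.912
sqrt(433) ≈ 20.808652
width = 30.912 / 20.808652 ≈ 1.485536

1.4855


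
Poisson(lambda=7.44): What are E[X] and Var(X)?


E[X] = Var(X) = lambda = 7.44

7.44, 7.44


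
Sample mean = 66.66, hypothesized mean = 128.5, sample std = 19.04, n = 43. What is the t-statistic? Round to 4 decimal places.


t = (xbar - mu0) / (s/sqrt(n))
xbar - mu0 = 66.66 - 128.5 = -61.84
sqrt(43) ≈ 6.55743852
s/sqrt(n) = 19.04 / 6.55743852 ≈ 2.90357278
t = -61.84 / 2.90357278 ≈ -21.297899

-21.2979


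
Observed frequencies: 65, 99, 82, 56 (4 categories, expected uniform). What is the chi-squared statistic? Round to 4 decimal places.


chi2 = sum((O-E)^2/E), E = total/4
total = 302, E = 302/4 = 75.5
(65 - 75.5)^2 / 75.5 = 110.25 / 75.5 = 441/302 ≈ 1.460265
(99 - 75.5)^2 / 75.5 = 552.25 / 75.5 = 2209/302 ≈ 7.314570
(82 - 75.5)^2 / 75.5 = 42.25 / 75.5 = 169/302 ≈ 0.559603
(56 - 75.5)^2 / 75.5 = 380.25 / 75.5 = 1521/302 ≈ 5.036424
chi2 = 2170/151 ≈ 14.370861

14.3709


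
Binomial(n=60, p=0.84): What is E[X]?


E[X] = n*p = 60 * 0.84 = 50.4

50.4


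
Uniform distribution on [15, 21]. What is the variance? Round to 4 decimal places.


Var = (b-a)^2 / 12
(b-a)^2 = (21 - 15)^2 = 36
Var = 36/12 = 3

3.0000


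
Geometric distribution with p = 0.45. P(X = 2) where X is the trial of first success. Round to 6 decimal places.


P = (1-p)^(k-1) * p
(1-p)^(k-1) = 0.55^1 = 0.55
P = 0.55 * 0.45 = 0.2475

0.247500


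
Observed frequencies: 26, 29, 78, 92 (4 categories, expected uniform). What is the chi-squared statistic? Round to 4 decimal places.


chi2 = sum((O-E)^2/E), E = total/4
total = 225, E = 225/4 = 56.25
(26 - 56.25)^2 / 56.25 = 915.0625 / 56.25 = 14641/900 ≈ 16.267778
(29 - 56.25)^2 / 56.25 = 742.5625 / 56.25 = 11881/900 ≈ 13.201111
(78 - 56.25)^2 / 56.25 = 473.0625 / 56.25 = 8.41
(92 - 56.25)^2 / 56.25 = 1278.0625 / 56.25 = 20449/900 ≈ 22.721111
chi2 = 60.6

60.6000


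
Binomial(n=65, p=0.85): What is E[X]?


E[X] = n*p = 65 * 0.85 = 55.25

55.25


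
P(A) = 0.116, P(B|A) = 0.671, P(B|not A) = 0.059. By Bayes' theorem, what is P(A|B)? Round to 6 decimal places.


P(A|B) = P(B|A)*P(A) / P(B), P(B) = P(B|A)*P(A) + P(B|not A)*P(not A)
P(B|A)*P(A) = 0.671 * 0.116 = 0.077836
P(B|not A)*P(not A) = 0.059 * 0.884 = 0.052156
P(B) = 0.077836 + 0.052156 = 0.129992
P(A|B) = 0.077836 / 0.129992 ≈ 0.59877531

0.598775


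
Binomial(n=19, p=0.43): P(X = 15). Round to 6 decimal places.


P = C(n,k) * p^k * (1-p)^(n-k)
C(19,15) = 3876
p^k = 0.43^15 ≈ 0.000003177070
(1-p)^(n-k) = 0.57^4 ≈ 0.1055600
P = 3876 * 0.000003177070 * 0.1055600 ≈ 0.001300

0.001300


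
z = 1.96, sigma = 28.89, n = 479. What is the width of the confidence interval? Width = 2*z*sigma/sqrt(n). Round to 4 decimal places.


width = 2*z*sigma/sqrt(n)
2*z*sigma = 2 * 1.96 * 28.89 = 113.2488
sqrt(479) ≈ 21.886069
width = 113.2488 / 21.886069 ≈ 5.174470

5.1745


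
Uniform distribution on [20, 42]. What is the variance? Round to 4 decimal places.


Var = (b-a)^2 / 12
(b-a)^2 = (42 - 20)^2 = 484
Var = 484/12 ≈ 40.333333

40.3333


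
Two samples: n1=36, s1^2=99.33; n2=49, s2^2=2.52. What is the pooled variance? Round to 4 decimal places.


sp^2 = ((n1-1)*s1^2 + (n2-1)*s2^2)/(n1+n2-2)
(n1-1)*s1^2 = 35 * 99.33 = 3476.55
(n2-1)*s2^2 = 48 * 2.52 = 120.96
numerator = 3476.55 + 120.96 = 3597.51
n1+n2-2 = 83
sp^2 = 3597.51 / 83 = 359751/8300 ≈ 43.343494

43.3435


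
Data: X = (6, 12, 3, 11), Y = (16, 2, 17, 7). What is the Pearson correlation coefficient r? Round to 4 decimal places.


r = sum((xi-xbar)(yi-ybar)) / sqrt(sum((xi-xbar)^2) * sum((yi-ybar)^2))
n = 4, xbar = 32/4 = 8, ybar = 42/4 = 10.5
Sxy = sum((xi-xbar)(yi-ybar)) = -88
Sxx = sum((xi-xbar)^2) = 54
Syy = sum((yi-ybar)^2) = 157
sqrt(Sxx*Syy) ≈ 92.076056
r = Sxy / sqrt(Sxx*Syy) = -88 / 92.076056 ≈ -0.955732

-0.9557


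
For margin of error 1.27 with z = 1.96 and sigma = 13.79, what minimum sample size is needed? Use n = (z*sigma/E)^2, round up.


z*sigma/E = 1.96 * 13.79 / 1.27 = 67571/3175 ≈ 21.282205
(z*sigma/E)^2 ≈ 452.932238
round up: n = 453

453


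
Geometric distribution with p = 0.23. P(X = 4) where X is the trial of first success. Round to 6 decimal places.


P = (1-p)^(k-1) * p
(1-p)^(k-1) = 0.77^3 = 0.456533
P = 0.456533 * 0.23 ≈ 0.1050026

0.105003


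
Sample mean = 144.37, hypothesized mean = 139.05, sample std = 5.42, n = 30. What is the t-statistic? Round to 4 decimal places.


t = (xbar - mu0) / (s/sqrt(n))
xbar - mu0 = 144.37 - 139.05 = 5.32
sqrt(30) ≈ 5.47722558
s/sqrt(n) = 5.42 / 5.47722558 ≈ 0.98955209
t = 5.32 / 0.98955209 ≈ 5.376170

5.3762


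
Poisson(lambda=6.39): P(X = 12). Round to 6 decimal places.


P = e^(-lam) * lam^k / k!
e^(-6.39) ≈ 0.001678256
lam^k = 6.39^12 ≈ 4634579090.239450
k! = 12! = 479001600
P = 0.001678256 * 4634579090.239450 / 479001600 ≈ 0.016238

0.016238


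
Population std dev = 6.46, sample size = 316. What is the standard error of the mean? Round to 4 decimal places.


SE = sigma / sqrt(n)
sqrt(316) ≈ 17.776389
SE = 6.46 / 17.776389 ≈ 0.363403

0.3634


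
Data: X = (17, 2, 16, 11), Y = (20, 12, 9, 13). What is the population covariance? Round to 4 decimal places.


Cov = (1/n)*sum((xi-xbar)(yi-ybar))
n = 4, xbar = 46/4 = 11.5, ybar = 54/4 = 13.5
sum((xi-xbar)(yi-ybar)) = 30
Cov = 30 / 4 = 7.5

7.5000


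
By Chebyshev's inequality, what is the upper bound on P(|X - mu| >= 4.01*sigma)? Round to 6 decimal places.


P <= 1/k^2
k^2 = 4.01^2 = 16.0801
1/k^2 = 1 / 16.0801 ≈ 0.06218867

0.062189


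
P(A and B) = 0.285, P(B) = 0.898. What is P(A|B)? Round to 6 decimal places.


P(A|B) = P(A and B) / P(B) = 0.285 / 0.898 = 285/898 ≈ 0.31737194

0.317372


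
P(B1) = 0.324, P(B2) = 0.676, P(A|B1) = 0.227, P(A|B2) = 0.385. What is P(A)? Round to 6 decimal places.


P(A) = P(A|B1)*P(B1) + P(A|B2)*P(B2)
P(A|B1)*P(B1) = 0.227 * 0.324 = 0.073548
P(A|B2)*P(B2) = 0.385 * 0.676 = 0.26026
P(A) = 0.073548 + 0.26026 = 0.333808

0.333808


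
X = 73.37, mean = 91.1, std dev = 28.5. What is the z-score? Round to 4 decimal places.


z = (X - mu) / sigma
X - mu = 73.37 - 91.1 = -17.73
z = -17.73 / 28.5 = -591/950 ≈ -0.622105

-0.6221


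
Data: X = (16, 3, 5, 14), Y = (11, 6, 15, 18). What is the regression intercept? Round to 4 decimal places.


a = ybar - b*xbar, where b = sum((xi-xbar)(yi-ybar)) / sum((xi-xbar)^2)
n = 4, xbar = 38/4 = 9.5, ybar = 50/4 = 12.5
Sxy = sum((xi-xbar)(yi-ybar)) = 46
Sxx = sum((xi-xbar)^2) = 125
b = Sxy / Sxx = 0.368
a = 12.5 - 0.368 * 9.5 = 9.004

9.0040


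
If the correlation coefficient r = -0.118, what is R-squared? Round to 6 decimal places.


R^2 = r^2 = (-0.118)^2 = 0.013924

0.013924


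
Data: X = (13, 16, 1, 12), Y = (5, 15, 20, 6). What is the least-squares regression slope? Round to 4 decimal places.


b = sum((xi-xbar)(yi-ybar)) / sum((xi-xbar)^2)
n = 4, xbar = 42/4 = 10.5, ybar = 46/4 = 11.5
Sxy = sum((xi-xbar)(yi-ybar)) = -86
Sxx = sum((xi-xbar)^2) = 129
b = Sxy / Sxx = -2/3 ≈ -0.666667

-0.6667


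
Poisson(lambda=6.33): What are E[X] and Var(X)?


E[X] = Var(X) = lambda = 6.33

6.33, 6.33


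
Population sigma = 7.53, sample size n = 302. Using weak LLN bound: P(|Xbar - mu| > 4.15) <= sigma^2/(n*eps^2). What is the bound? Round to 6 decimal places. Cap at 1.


bound = min(1, sigma^2/(n*eps^2))
sigma^2 = 7.53^2 = 56.7009
n*eps^2 = 302 * 4.15^2 = 302 * 17.2225 = 5201.195
sigma^2/(n*eps^2) = 56.7009 / 5201.195 ≈ 0.01090151

0.010902


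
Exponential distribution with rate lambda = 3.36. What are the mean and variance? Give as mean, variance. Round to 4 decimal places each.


mean = 1/lam, var = 1/lam^2
mean = 1 / 3.36 = 25/84 ≈ 0.297619
lam^2 = 3.36^2 = 11.2896
var = 1 / 11.2896 = 625/7056 ≈ 0.088577

0.2976, 0.0886


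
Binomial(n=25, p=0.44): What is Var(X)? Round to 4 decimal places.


Var = n*p*(1-p) = 25 * 0.44 * 0.56 = 6.16

6.1600


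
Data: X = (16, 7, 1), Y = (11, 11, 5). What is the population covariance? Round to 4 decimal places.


Cov = (1/n)*sum((xi-xbar)(yi-ybar))
n = 3, xbar = 24/3 = 8, ybar = 27/3 = 9
sum((xi-xbar)(yi-ybar)) = 42
Cov = 42 / 3 = 14

14.0000


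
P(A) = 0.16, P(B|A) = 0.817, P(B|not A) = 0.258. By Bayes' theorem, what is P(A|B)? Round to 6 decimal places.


P(A|B) = P(B|A)*P(A) / P(B), P(B) = P(B|A)*P(A) + P(B|not A)*P(not A)
P(B|A)*P(A) = 0.817 * 0.16 = 0.13072
P(B|not A)*P(not A) = 0.258 * 0.84 = 0.21672
P(B) = 0.13072 + 0.21672 = 0.34744
P(A|B) = 0.13072 / 0.34744 = 38/101 ≈ 0.37623762

0.376238


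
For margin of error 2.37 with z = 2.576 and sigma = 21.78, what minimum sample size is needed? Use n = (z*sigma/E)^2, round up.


z*sigma/E = 2.576 * 21.78 / 2.37 = 233772/9875 ≈ 23.673114
(z*sigma/E)^2 ≈ 560.416323
round up: n = 561

561


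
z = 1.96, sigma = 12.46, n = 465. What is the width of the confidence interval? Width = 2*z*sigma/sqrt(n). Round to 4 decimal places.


width = 2*z*sigma/sqrt(n)
2*z*sigma = 2 * 1.96 * 12.46 = 48.8432
sqrt(465) ≈ 21.563859
width = 48.8432 / 21.563859 ≈ 2.265049

2.2650


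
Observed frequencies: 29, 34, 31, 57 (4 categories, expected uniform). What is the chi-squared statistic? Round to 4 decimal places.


chi2 = sum((O-E)^2/E), E = total/4
total = 151, E = 151/4 = 37.75
(29 - 37.75)^2 / 37.75 = 76.5625 / 37.75 = 1225/604 ≈ 2.028146
(34 - 37.75)^2 / 37.75 = 14.0625 / 37.75 = 225/604 ≈ 0.372517
(31 - 37.75)^2 / 37.75 = 45.5625 / 37.75 = 729/604 ≈ 1.206954
(57 - 37.75)^2 / 37.75 = 370.5625 / 37.75 = 5929/604 ≈ 9.816225
chi2 = 2027/151 ≈ 13.423841

13.4238


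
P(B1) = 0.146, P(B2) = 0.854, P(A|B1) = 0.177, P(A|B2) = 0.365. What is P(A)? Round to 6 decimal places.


P(A) = P(A|B1)*P(B1) + P(A|B2)*P(B2)
P(A|B1)*P(B1) = 0.177 * 0.146 = 0.025842
P(A|B2)*P(B2) = 0.365 * 0.854 = 0.31171
P(A) = 0.025842 + 0.31171 = 0.337552

0.337552


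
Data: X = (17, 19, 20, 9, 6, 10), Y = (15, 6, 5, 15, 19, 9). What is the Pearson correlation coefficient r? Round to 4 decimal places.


r = sum((xi-xbar)(yi-ybar)) / sqrt(sum((xi-xbar)^2) * sum((yi-ybar)^2))
n = 6, xbar = 81/6 = 13.5, ybar = 69/6 = 11.5
Sxy = sum((xi-xbar)(yi-ybar)) = -123.5
Sxx = sum((xi-xbar)^2) = 173.5
Syy = sum((yi-ybar)^2) = 159.5
sqrt(Sxx*Syy) ≈ 166.352788
r = Sxy / sqrt(Sxx*Syy) = -123.5 / 166.352788 ≈ -0.742398

-0.7424


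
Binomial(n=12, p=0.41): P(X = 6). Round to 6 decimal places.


P = C(n,k) * p^k * (1-p)^(n-k)
C(12,6) = 924
p^k = 0.41^6 ≈ 0.004750104
(1-p)^(n-k) = 0.59^6 ≈ 0.04218053
P = 924 * 0.004750104 * 0.04218053 ≈ 0.185134

0.185134


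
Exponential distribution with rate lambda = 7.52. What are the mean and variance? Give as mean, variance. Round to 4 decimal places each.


mean = 1/lam, var = 1/lam^2
mean = 1 / 7.52 = 25/188 ≈ 0.132979
lam^2 = 7.52^2 = 56.5504
var = 1 / 56.5504 ≈ 0.017683

0.1330, 0.0177


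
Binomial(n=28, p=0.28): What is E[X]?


E[X] = n*p = 28 * 0.28 = 7.84

7.84


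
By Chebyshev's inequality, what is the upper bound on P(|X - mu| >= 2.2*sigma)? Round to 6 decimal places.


P <= 1/k^2
k^2 = 2.2^2 = 4.84
1/k^2 = 1 / 4.84 = 25/121 ≈ 0.20661157

0.206612


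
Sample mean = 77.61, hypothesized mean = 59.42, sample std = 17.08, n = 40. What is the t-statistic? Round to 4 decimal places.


t = (xbar - mu0) / (s/sqrt(n))
xbar - mu0 = 77.61 - 59.42 = 18.19
sqrt(40) ≈ 6.32455532
s/sqrt(n) = 17.08 / 6.32455532 ≈ 2.70058512
t = 18.19 / 2.70058512 ≈ 6.735577

6.7356


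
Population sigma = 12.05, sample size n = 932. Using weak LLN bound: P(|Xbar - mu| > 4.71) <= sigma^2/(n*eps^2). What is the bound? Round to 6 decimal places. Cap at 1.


bound = min(1, sigma^2/(n*eps^2))
sigma^2 = 12.05^2 = 145.2025
n*eps^2 = 932 * 4.71^2 = 932 * 22.1841 = 20675.5812
sigma^2/(n*eps^2) = 145.2025 / 20675.5812 ≈ 0.00702290

0.007023


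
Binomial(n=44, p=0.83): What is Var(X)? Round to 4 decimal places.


Var = n*p*(1-p) = 44 * 0.83 * 0.17 = 6.2084

6.2084


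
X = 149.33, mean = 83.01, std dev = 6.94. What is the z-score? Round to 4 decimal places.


z = (X - mu) / sigma
X - mu = 149.33 - 83.01 = 66.32
z = 66.32 / 6.94 = 3316/347 ≈ 9.556196

9.5562


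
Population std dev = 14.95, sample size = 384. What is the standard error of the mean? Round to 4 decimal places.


SE = sigma / sqrt(n)
sqrt(384) ≈ 19.595918
SE = 14.95 / 19.595918 ≈ 0.762914

0.7629


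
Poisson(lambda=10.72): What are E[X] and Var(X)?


E[X] = Var(X) = lambda = 10.72

10.72, 10.72


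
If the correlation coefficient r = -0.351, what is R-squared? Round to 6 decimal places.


R^2 = r^2 = (-0.351)^2 = 0.123201

0.123201


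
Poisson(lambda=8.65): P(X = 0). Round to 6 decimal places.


P = e^(-lam) * lam^k / k!
e^(-8.65) ≈ 0.0001751268
lam^k = 8.65^0 = 1
k! = 0! = 1
P = 0.0001751268 * 1 / 1 ≈ 0.000175

0.000175


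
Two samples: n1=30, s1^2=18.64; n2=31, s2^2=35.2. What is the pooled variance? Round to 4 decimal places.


sp^2 = ((n1-1)*s1^2 + (n2-1)*s2^2)/(n1+n2-2)
(n1-1)*s1^2 = 29 * 18.64 = 540.56
(n2-1)*s2^2 = 30 * 35.2 = 1056
numerator = 540.56 + 1056 = 1596.56
n1+n2-2 = 59
sp^2 = 1596.56 / 59 = 39914/1475 ≈ 27.060339

27.0603


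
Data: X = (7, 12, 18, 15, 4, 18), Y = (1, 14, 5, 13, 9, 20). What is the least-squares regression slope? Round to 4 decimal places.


b = sum((xi-xbar)(yi-ybar)) / sum((xi-xbar)^2)
n = 6, xbar = 74/6 = 37/3 ≈ 12.333333, ybar = 62/6 = 31/3 ≈ 10.333333
Sxy = sum((xi-xbar)(yi-ybar)) = 274/3 ≈ 91.333333
Sxx = sum((xi-xbar)^2) = 508/3 ≈ 169.333333
b = Sxy / Sxx = 137/254 ≈ 0.539370

0.5394


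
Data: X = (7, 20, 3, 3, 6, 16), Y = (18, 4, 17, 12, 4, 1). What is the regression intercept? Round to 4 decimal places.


a = ybar - b*xbar, where b = sum((xi-xbar)(yi-ybar)) / sum((xi-xbar)^2)
n = 6, xbar = 55/6 ≈ 9.166667, ybar = 56/6 = 28/3 ≈ 9.333333
Sxy = sum((xi-xbar)(yi-ybar)) = -541/3 ≈ -180.333333
Sxx = sum((xi-xbar)^2) = 1529/6 ≈ 254.833333
b = Sxy / Sxx = -1082/1529 ≈ -0.707652
a = 9.333333 - (-0.707652) * 9.166667 = 2199/139 ≈ 15.820144

15.8201


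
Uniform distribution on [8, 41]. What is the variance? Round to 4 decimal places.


Var = (b-a)^2 / 12
(b-a)^2 = (41 - 8)^2 = 1089
Var = 1089/12 = 90.75

90.7500


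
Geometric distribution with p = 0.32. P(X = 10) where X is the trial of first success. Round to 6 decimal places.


P = (1-p)^(k-1) * p
(1-p)^(k-1) = 0.68^9 ≈ 0.03108710
P = 0.03108710 * 0.32 ≈ 0.009947872

0.009948


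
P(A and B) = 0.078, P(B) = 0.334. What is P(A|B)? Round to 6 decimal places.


P(A|B) = P(A and B) / P(B) = 0.078 / 0.334 = 39/167 ≈ 0.23353293

0.233533


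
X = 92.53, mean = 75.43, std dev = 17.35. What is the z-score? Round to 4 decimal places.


z = (X - mu) / sigma
X - mu = 92.53 - 75.43 = 17.1
z = 17.1 / 17.35 = 342/347 ≈ 0.985591

0.9856


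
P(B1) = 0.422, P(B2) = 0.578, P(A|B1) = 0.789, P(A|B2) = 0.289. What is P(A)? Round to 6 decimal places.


P(A) = P(A|B1)*P(B1) + P(A|B2)*P(B2)
P(A|B1)*P(B1) = 0.789 * 0.422 = 0.332958
P(A|B2)*P(B2) = 0.289 * 0.578 = 0.167042
P(A) = 0.332958 + 0.167042 = 0.5

0.500000


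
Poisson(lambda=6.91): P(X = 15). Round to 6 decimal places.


P = e^(-lam) * lam^k / k!
e^(-6.91) ≈ 0.0009977578
lam^k = 6.91^15 ≈ 3909945560541.301781
k! = 15! = 1307674368000
P = 0.0009977578 * 3909945560541.301781 / 1307674368000 ≈ 0.002983

0.002983


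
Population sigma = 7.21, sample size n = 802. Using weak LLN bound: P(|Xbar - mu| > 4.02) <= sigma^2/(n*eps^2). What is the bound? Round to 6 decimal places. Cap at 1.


bound = min(1, sigma^2/(n*eps^2))
sigma^2 = 7.21^2 = 51.9841
n*eps^2 = 802 * 4.02^2 = 802 * 16.1604 = 12960.6408
sigma^2/(n*eps^2) = 51.9841 / 12960.6408 ≈ 0.00401092

0.004011


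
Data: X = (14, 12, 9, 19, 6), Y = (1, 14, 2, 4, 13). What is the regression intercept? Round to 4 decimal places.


a = ybar - b*xbar, where b = sum((xi-xbar)(yi-ybar)) / sum((xi-xbar)^2)
n = 5, xbar = 60/5 = 12, ybar = 34/5 = 6.8
Sxy = sum((xi-xbar)(yi-ybar)) = -54
Sxx = sum((xi-xbar)^2) = 98
b = Sxy / Sxx = -27/49 ≈ -0.551020
a = 6.8 - (-0.551020) * 12 = 3286/245 ≈ 13.412245

13.4122


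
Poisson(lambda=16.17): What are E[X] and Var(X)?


E[X] = Var(X) = lambda = 16.17

16.17, 16.17


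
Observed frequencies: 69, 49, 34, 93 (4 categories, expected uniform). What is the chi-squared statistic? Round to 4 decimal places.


chi2 = sum((O-E)^2/E), E = total/4
total = 245, E = 245/4 = 61.25
(69 - 61.25)^2 / 61.25 = 60.0625 / 61.25 = 961/980 ≈ 0.980612
(49 - 61.25)^2 / 61.25 = 150.0625 / 61.25 = 2.45
(34 - 61.25)^2 / 61.25 = 742.5625 / 61.25 = 11881/980 ≈ 12.123469
(93 - 61.25)^2 / 61.25 = 1008.0625 / 61.25 = 16129/980 ≈ 16.458163
chi2 = 7843/245 ≈ 32.012245

32.0122


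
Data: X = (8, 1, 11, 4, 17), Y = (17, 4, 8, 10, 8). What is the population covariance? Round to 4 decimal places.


Cov = (1/n)*sum((xi-xbar)(yi-ybar))
n = 5, xbar = 41/5 = 8.2, ybar = 47/5 = 9.4
sum((xi-xbar)(yi-ybar)) = 18.6
Cov = 18.6 / 5 = 3.72

3.7200


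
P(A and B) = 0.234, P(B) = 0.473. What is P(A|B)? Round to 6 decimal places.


P(A|B) = P(A and B) / P(B) = 0.234 / 0.473 = 234/473 ≈ 0.49471459

0.494715


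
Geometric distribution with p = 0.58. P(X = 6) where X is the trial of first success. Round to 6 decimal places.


P = (1-p)^(k-1) * p
(1-p)^(k-1) = 0.42^5 ≈ 0.01306912
P = 0.01306912 * 0.58 ≈ 0.007580091

0.007580


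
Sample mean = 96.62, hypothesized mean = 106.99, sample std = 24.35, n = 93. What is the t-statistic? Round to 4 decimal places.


t = (xbar - mu0) / (s/sqrt(n))
xbar - mu0 = 96.62 - 106.99 = -10.37
sqrt(93) ≈ 9.64365076
s/sqrt(n) = 24.35 / 9.64365076 ≈ 2.52497738
t = -10.37 / 2.52497738 ≈ -4.106967

-4.1070


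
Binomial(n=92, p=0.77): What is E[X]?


E[X] = n*p = 92 * 0.77 = 70.84

70.84


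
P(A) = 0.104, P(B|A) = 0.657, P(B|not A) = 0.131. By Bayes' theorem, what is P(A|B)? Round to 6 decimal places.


P(A|B) = P(B|A)*P(A) / P(B), P(B) = P(B|A)*P(A) + P(B|not A)*P(not A)
P(B|A)*P(A) = 0.657 * 0.104 = 0.068328
P(B|not A)*P(not A) = 0.131 * 0.896 = 0.117376
P(B) = 0.068328 + 0.117376 = 0.185704
P(A|B) = 0.068328 / 0.185704 ≈ 0.36794038

0.367940


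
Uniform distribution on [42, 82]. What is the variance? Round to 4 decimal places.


Var = (b-a)^2 / 12
(b-a)^2 = (82 - 42)^2 = 1600
Var = 1600/12 ≈ 133.333333

133.3333


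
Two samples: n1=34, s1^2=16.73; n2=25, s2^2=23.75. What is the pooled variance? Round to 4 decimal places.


sp^2 = ((n1-1)*s1^2 + (n2-1)*s2^2)/(n1+n2-2)
(n1-1)*s1^2 = 33 * 16.73 = 552.09
(n2-1)*s2^2 = 24 * 23.75 = 570
numerator = 552.09 + 570 = 1122.09
n1+n2-2 = 57
sp^2 = 1122.09 / 57 = 37403/1900 ≈ 19.685789

19.6858


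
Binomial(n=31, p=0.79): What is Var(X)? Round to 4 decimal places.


Var = n*p*(1-p) = 31 * 0.79 * 0.21 = 5.1429

5.1429


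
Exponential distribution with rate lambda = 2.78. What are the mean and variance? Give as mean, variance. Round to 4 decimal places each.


mean = 1/lam, var = 1/lam^2
mean = 1 / 2.78 = 50/139 ≈ 0.359712
lam^2 = 2.78^2 = 7.7284
var = 1 / 7.7284 ≈ 0.129393

0.3597, 0.1294


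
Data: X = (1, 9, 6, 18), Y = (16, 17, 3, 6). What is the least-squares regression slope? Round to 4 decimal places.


b = sum((xi-xbar)(yi-ybar)) / sum((xi-xbar)^2)
n = 4, xbar = 34/4 = 8.5, ybar = 42/4 = 10.5
Sxy = sum((xi-xbar)(yi-ybar)) = -62
Sxx = sum((xi-xbar)^2) = 153
b = Sxy / Sxx = -62/153 ≈ -0.405229

-0.4052


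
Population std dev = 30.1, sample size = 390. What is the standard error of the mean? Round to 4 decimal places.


SE = sigma / sqrt(n)
sqrt(390) ≈ 19.748418
SE = 30.1 / 19.748418 ≈ 1.524173

1.5242


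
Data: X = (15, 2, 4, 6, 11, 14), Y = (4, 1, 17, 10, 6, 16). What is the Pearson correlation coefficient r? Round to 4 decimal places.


r = sum((xi-xbar)(yi-ybar)) / sqrt(sum((xi-xbar)^2) * sum((yi-ybar)^2))
n = 6, xbar = 52/6 = 26/3 ≈ 8.666667, ybar = 54/6 = 9
Sxy = sum((xi-xbar)(yi-ybar)) = 12
Sxx = sum((xi-xbar)^2) = 442/3 ≈ 147.333333
Syy = sum((yi-ybar)^2) = 212
sqrt(Sxx*Syy) ≈ 176.733321
r = Sxy / sqrt(Sxx*Syy) = 12 / 176.733321 ≈ 0.067899

0.0679


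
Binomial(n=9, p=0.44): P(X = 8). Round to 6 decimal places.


P = C(n,k) * p^k * (1-p)^(n-k)
C(9,8) = 9
p^k = 0.44^8 ≈ 0.001404822
(1-p)^(n-k) = 0.56^1 = 0.56
P = 9 * 0.001404822 * 0.56 ≈ 0.007080

0.007080


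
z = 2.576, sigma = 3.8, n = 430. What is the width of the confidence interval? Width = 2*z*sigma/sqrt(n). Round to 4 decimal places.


width = 2*z*sigma/sqrt(n)
2*z*sigma = 2 * 2.576 * 3.8 = 19.5776
sqrt(430) ≈ 20.736441
width = 19.5776 / 20.736441 ≈ 0.944116

0.9441


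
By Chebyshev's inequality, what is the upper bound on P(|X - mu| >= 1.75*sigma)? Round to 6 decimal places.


P <= 1/k^2
k^2 = 1.75^2 = 3.0625
1/k^2 = 1 / 3.0625 = 16/49 ≈ 0.32653061

0.326531


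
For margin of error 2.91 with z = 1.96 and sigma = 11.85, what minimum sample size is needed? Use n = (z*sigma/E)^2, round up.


z*sigma/E = 1.96 * 11.85 / 2.91 = 3871/485 ≈ 7.981443
(z*sigma/E)^2 ≈ 63.703437
round up: n = 64

64


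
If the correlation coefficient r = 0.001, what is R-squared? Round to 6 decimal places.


R^2 = r^2 = (0.001)^2 = 0.000001

0.000001


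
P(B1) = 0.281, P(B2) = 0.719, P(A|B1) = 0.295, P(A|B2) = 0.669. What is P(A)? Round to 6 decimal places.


P(A) = P(A|B1)*P(B1) + P(A|B2)*P(B2)
P(A|B1)*P(B1) = 0.295 * 0.281 = 0.082895
P(A|B2)*P(B2) = 0.669 * 0.719 = 0.481011
P(A) = 0.082895 + 0.481011 = 0.563906

0.563906


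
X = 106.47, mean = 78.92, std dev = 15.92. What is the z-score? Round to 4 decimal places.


z = (X - mu) / sigma
X - mu = 106.47 - 78.92 = 27.55
z = 27.55 / 15.92 = 2755/1592 ≈ 1.730528

1.7305


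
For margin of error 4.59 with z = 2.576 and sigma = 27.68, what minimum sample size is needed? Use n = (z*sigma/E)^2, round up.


z*sigma/E = 2.576 * 27.68 / 4.59 ≈ 15.534571
(z*sigma/E)^2 ≈ 241.322890
round up: n = 242

242


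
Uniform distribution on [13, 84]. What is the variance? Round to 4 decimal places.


Var = (b-a)^2 / 12
(b-a)^2 = (84 - 13)^2 = 5041
Var = 5041/12 ≈ 420.083333

420.0833


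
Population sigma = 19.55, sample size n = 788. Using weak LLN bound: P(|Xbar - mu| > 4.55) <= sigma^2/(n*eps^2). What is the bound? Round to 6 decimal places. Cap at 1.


bound = min(1, sigma^2/(n*eps^2))
sigma^2 = 19.55^2 = 382.2025
n*eps^2 = 788 * 4.55^2 = 788 * 20.7025 = 16313.57
sigma^2/(n*eps^2) = 382.2025 / 16313.57 ≈ 0.02342850

0.023429


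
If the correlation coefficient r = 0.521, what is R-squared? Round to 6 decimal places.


R^2 = r^2 = (0.521)^2 = 0.271441

0.271441


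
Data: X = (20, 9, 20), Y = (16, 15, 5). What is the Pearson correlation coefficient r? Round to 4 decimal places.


r = sum((xi-xbar)(yi-ybar)) / sqrt(sum((xi-xbar)^2) * sum((yi-ybar)^2))
n = 3, xbar = 49/3 ≈ 16.333333, ybar = 36/3 = 12
Sxy = sum((xi-xbar)(yi-ybar)) = -33
Sxx = sum((xi-xbar)^2) = 242/3 ≈ 80.666667
Syy = sum((yi-ybar)^2) = 74
sqrt(Sxx*Syy) ≈ 77.261461
r = Sxy / sqrt(Sxx*Syy) = -33 / 77.261461 ≈ -0.427121

-0.4271


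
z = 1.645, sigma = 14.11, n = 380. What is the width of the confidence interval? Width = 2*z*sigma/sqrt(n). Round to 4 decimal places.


width = 2*z*sigma/sqrt(n)
2*z*sigma = 2 * 1.645 * 14.11 = 46.4219
sqrt(380) ≈ 19.493589
width = 46.4219 / 19.493589 ≈ 2.381393

2.3814


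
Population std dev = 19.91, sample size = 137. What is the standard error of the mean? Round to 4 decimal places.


SE = sigma / sqrt(n)
sqrt(137) ≈ 11.704700
SE = 19.91 / 11.704700 ≈ 1.701026

1.7010


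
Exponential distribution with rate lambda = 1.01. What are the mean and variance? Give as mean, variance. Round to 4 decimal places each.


mean = 1/lam, var = 1/lam^2
mean = 1 / 1.01 = 100/101 ≈ 0.990099
lam^2 = 1.01^2 = 1.0201
var = 1 / 1.0201 ≈ 0.980296

0.9901, 0.9803


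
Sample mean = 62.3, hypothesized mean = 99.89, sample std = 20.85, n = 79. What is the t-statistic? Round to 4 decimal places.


t = (xbar - mu0) / (s/sqrt(n))
xbar - mu0 = 62.3 - 99.89 = -37.59
sqrt(79) ≈ 8.88819442
s/sqrt(n) = 20.85 / 8.88819442 ≈ 2.34580827
t = -37.59 / 2.34580827 ≈ -16.024327

-16.0243


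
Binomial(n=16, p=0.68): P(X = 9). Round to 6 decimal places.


P = C(n,k) * p^k * (1-p)^(n-k)
C(16,9) = 11440
p^k = 0.68^9 ≈ 0.03108710
(1-p)^(n-k) = 0.32^7 ≈ 0.0003435974
P = 11440 * 0.03108710 * 0.0003435974 ≈ 0.122196

0.122196


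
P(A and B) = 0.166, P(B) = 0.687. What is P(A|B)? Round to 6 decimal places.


P(A|B) = P(A and B) / P(B) = 0.166 / 0.687 = 166/687 ≈ 0.24163028

0.241630


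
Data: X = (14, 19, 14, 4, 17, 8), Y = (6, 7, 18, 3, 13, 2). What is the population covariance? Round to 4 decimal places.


Cov = (1/n)*sum((xi-xbar)(yi-ybar))
n = 6, xbar = 76/6 = 38/3 ≈ 12.666667, ybar = 49/6 ≈ 8.166667
sum((xi-xbar)(yi-ybar)) = 292/3 ≈ 97.333333
Cov = 97.333333 / 6 = 146/9 ≈ 16.222222

16.2222


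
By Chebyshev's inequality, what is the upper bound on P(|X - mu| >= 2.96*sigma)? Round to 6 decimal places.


P <= 1/k^2
k^2 = 2.96^2 = 8.7616
1/k^2 = 1 / 8.7616 = 625/5476 ≈ 0.11413440

0.114134


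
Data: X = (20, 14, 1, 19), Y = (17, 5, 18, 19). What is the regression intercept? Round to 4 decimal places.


a = ybar - b*xbar, where b = sum((xi-xbar)(yi-ybar)) / sum((xi-xbar)^2)
n = 4, xbar = 54/4 = 13.5, ybar = 59/4 = 14.75
Sxy = sum((xi-xbar)(yi-ybar)) = -7.5
Sxx = sum((xi-xbar)^2) = 229
b = Sxy / Sxx = -15/458 ≈ -0.032751
a = 14.75 - (-0.032751) * 13.5 = 3479/229 ≈ 15.192140

15.1921


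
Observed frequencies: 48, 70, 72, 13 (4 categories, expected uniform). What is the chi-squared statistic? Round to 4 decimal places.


chi2 = sum((O-E)^2/E), E = total/4
total = 203, E = 203/4 = 50.75
(48 - 50.75)^2 / 50.75 = 7.5625 / 50.75 = 121/812 ≈ 0.149015
(70 - 50.75)^2 / 50.75 = 370.5625 / 50.75 = 847/116 ≈ 7.301724
(72 - 50.75)^2 / 50.75 = 451.5625 / 50.75 = 7225/812 ≈ 8.897783
(13 - 50.75)^2 / 50.75 = 1425.0625 / 50.75 = 22801/812 ≈ 28.080049
chi2 = 311/7 ≈ 44.428571

44.4286


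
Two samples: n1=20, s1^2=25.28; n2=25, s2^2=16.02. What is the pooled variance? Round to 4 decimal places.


sp^2 = ((n1-1)*s1^2 + (n2-1)*s2^2)/(n1+n2-2)
(n1-1)*s1^2 = 19 * 25.28 = 480.32
(n2-1)*s2^2 = 24 * 16.02 = 384.48
numerator = 480.32 + 384.48 = 864.8
n1+n2-2 = 43
sp^2 = 864.8 / 43 = 4324/215 ≈ 20.111628

20.1116


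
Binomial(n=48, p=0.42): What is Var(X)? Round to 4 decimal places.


Var = n*p*(1-p) = 48 * 0.42 * 0.58 = 11.6928

11.6928


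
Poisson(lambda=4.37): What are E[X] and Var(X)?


E[X] = Var(X) = lambda = 4.37

4.37, 4.37


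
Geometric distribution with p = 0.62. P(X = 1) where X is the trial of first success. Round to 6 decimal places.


P = (1-p)^(k-1) * p
(1-p)^(k-1) = 0.38^0 = 1
P = 1 * 0.62 = 0.62

0.620000


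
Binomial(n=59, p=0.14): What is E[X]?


E[X] = n*p = 59 * 0.14 = 8.26

8.26


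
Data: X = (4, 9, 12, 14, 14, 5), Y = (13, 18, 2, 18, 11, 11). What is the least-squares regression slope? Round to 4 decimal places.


b = sum((xi-xbar)(yi-ybar)) / sum((xi-xbar)^2)
n = 6, xbar = 58/6 = 29/3 ≈ 9.666667, ybar = 73/6 ≈ 12.166667
Sxy = sum((xi-xbar)(yi-ybar)) = -20/3 ≈ -6.666667
Sxx = sum((xi-xbar)^2) = 292/3 ≈ 97.333333
b = Sxy / Sxx = -5/73 ≈ -0.068493

-0.0685


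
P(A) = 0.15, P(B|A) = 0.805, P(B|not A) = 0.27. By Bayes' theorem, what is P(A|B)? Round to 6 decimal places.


P(A|B) = P(B|A)*P(A) / P(B), P(B) = P(B|A)*P(A) + P(B|not A)*P(not A)
P(B|A)*P(A) = 0.805 * 0.15 = 0.12075
P(B|not A)*P(not A) = 0.27 * 0.85 = 0.2295
P(B) = 0.12075 + 0.2295 = 0.35025
P(A|B) = 0.12075 / 0.35025 = 161/467 ≈ 0.34475375

0.344754


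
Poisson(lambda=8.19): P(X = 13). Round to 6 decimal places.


P = e^(-lam) * lam^k / k!
e^(-8.19) ≈ 0.0002774139
lam^k = 8.19^13 ≈ 745917373956.646287
k! = 13! = 6227020800
P = 0.0002774139 * 745917373956.646287 / 6227020800 ≈ 0.033231

0.033231


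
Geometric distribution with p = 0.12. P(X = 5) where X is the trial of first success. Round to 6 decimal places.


P = (1-p)^(k-1) * p
(1-p)^(k-1) = 0.88^4 ≈ 0.5996954
P = 0.5996954 * 0.12 ≈ 0.07196344

0.071963


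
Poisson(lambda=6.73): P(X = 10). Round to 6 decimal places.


P = e^(-lam) * lam^k / k!
e^(-6.73) ≈ 0.001194533
lam^k = 6.73^10 ≈ 190612177.323992
k! = 10! = 3628800
P = 0.001194533 * 190612177.323992 / 3628800 ≈ 0.062746

0.062746


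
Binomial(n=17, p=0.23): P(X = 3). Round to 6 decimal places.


P = C(n,k) * p^k * (1-p)^(n-k)
C(17,3) = 680
p^k = 0.23^3 = 0.012167
(1-p)^(n-k) = 0.77^14 ≈ 0.02575551
P = 680 * 0.012167 * 0.02575551 ≈ 0.213090

0.213090


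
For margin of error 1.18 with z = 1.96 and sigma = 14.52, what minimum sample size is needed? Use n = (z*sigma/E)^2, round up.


z*sigma/E = 1.96 * 14.52 / 1.18 = 35574/1475 ≈ 24.117966
(z*sigma/E)^2 ≈ 581.676289
round up: n = 582

582


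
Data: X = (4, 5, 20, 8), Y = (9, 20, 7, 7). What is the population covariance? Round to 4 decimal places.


Cov = (1/n)*sum((xi-xbar)(yi-ybar))
n = 4, xbar = 37/4 = 9.25, ybar = 43/4 = 10.75
sum((xi-xbar)(yi-ybar)) = -65.75
Cov = -65.75 / 4 = -16.4375

-16.4375


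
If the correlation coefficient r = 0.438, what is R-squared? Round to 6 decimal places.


R^2 = r^2 = (0.438)^2 = 0.191844

0.191844


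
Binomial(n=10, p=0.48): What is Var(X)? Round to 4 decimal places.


Var = n*p*(1-p) = 10 * 0.48 * 0.52 = 2.496

2.4960


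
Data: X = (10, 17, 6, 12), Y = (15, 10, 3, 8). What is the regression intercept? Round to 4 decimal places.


a = ybar - b*xbar, where b = sum((xi-xbar)(yi-ybar)) / sum((xi-xbar)^2)
n = 4, xbar = 45/4 = 11.25, ybar = 36/4 = 9
Sxy = sum((xi-xbar)(yi-ybar)) = 29
Sxx = sum((xi-xbar)^2) = 62.75
b = Sxy / Sxx = 116/251 ≈ 0.462151
a = 9 - 0.462151 * 11.25 = 954/251 ≈ 3.800797

3.8008


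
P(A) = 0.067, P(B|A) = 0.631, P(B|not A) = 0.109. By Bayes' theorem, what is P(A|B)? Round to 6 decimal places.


P(A|B) = P(B|A)*P(A) / P(B), P(B) = P(B|A)*P(A) + P(B|not A)*P(not A)
P(B|A)*P(A) = 0.631 * 0.067 = 0.042277
P(B|not A)*P(not A) = 0.109 * 0.933 = 0.101697
P(B) = 0.042277 + 0.101697 = 0.143974
P(A|B) = 0.042277 / 0.143974 ≈ 0.29364330

0.293643


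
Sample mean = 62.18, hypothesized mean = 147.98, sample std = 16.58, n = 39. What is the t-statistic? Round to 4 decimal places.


t = (xbar - mu0) / (s/sqrt(n))
xbar - mu0 = 62.18 - 147.98 = -85.8
sqrt(39) ≈ 6.24499800
s/sqrt(n) = 16.58 / 6.24499800 ≈ 2.65492479
t = -85.8 / 2.65492479 ≈ -32.317300

-32.3173
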